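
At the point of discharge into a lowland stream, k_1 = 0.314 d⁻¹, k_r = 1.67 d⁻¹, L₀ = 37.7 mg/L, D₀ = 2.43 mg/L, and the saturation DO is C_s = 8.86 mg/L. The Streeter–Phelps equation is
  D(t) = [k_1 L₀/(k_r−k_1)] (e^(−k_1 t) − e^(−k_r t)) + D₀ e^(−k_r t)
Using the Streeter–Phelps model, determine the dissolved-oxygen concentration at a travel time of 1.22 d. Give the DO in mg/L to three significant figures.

k_1 L₀/(k_r−k_1) = 0.314×37.7/(1.67−0.314) = 11.84/1.356 = 8.730 mg/L.
e^(−k_1 t) = e^(−0.314×1.220) = 0.6818; e^(−k_r t) = e^(−1.67×1.220) = 0.1304.
D = 8.730 × (0.6818 − 0.1304) + 2.43 × 0.1304 = 4.814 + 0.3168 = 5.130 mg/L.
DO = C_s − D = 8.86 − 5.130 = 3.730 mg/L.

DO ≈ 3.73 mg/L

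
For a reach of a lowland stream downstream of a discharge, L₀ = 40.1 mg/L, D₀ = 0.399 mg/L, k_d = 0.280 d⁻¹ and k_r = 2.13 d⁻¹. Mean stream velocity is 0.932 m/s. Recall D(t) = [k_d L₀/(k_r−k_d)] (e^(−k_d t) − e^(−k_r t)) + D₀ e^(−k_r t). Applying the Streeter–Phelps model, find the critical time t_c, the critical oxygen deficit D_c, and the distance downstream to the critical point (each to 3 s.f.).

At the critical point dD/dt = 0, so k_d L₀ e^(−k_d t) = k_r D. Substituting D(t) from the Streeter–Phelps equation and solving for t gives
t_c = ln[(k_r/k_d)(1 − D₀(k_r−k_d)/(k_d L₀))] / (k_r−k_d).
Here k_r−k_d = 1.850 d⁻¹ and 1 − D₀(k_r−k_d)/(k_d L₀) = 1 − 0.399×1.850/(0.280×40.1) = 0.9343, so
t_c = ln(7.607 × 0.9343) / 1.850 = 1.961 / 1.850 = 1.060 d.
L(t_c) = L₀ e^(−k_d t_c) = 40.1 × 0.7432 = 29.80 mg/L, and at the critical point k_r D_c = k_d L, so D_c = (0.280/2.13) × 29.80 = 3.918 mg/L.
x_c = v t_c = 0.932 m/s × 1.060 d × 86400 s/d = 85360 m ≈ 85.4 km.

t_c ≈ 1.06 d; D_c ≈ 3.92 mg/L; x_c ≈ 85.4 km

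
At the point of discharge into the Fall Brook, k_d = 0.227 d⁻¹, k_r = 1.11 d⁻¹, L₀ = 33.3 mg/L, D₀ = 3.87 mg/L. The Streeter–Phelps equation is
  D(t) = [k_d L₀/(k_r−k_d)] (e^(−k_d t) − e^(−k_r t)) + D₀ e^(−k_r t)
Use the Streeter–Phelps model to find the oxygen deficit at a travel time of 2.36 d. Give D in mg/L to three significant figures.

k_d L₀/(k_r−k_d) = 0.227×33.3/(1.11−0.227) = 7.559/0.8830 = 8.561 mg/L.
e^(−k_d t) = e^(−0.227×2.360) = 0.5852; e^(−k_r t) = e^(−1.11×2.360) = 0.07283.
D = 8.561 × (0.5852 − 0.07283) + 3.87 × 0.07283 = 4.387 + 0.2819 = 4.668 mg/L.

D ≈ 4.67 mg/L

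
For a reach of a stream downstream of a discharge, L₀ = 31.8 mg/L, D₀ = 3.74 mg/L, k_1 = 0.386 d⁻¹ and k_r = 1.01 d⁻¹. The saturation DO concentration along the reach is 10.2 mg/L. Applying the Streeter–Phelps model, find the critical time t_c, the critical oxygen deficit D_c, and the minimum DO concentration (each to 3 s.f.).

t_c ≈ 1.20 d; D_c ≈ 7.64 mg/L; min DO ≈ 2.56 mg/L

t_c = [1/(k_r−k_1)] ln[(k_r/k_1)(1 − D₀(k_r−k_1)/(k_1 L₀))]
= [1/(1.01−0.386)] ln[(1.01/0.386)(1 − 3.74×0.6240/(0.386×31.8))]
= (1/0.6240) ln[2.617 × 0.8099] = 1.603 × ln(2.119) = 1.603 × 0.7510 = 1.204 d.
L(t_c) = L₀ e^(−k_1 t_c) = 31.8 × 0.6284 = 19.98 mg/L, and at the critical point k_r D_c = k_1 L, so D_c = (0.386/1.01) × 19.98 = 7.637 mg/L.
Minimum DO = C_s − D_c = 10.2 − 7.637 = 2.563 mg/L.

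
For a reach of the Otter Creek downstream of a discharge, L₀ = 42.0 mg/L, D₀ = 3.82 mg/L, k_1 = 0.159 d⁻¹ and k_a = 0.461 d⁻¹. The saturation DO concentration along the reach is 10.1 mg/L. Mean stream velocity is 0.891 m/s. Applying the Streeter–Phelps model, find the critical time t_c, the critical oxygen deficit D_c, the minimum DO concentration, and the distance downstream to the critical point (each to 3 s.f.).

t_c ≈ 2.90 d; D_c ≈ 9.14 mg/L; min DO ≈ 0.961 mg/L; x_c ≈ 223 km

t_c = [1/(k_a−k_1)] ln[(k_a/k_1)(1 − D₀(k_a−k_1)/(k_1 L₀))]
= [1/(0.461−0.159)] ln[(0.461/0.159)(1 − 3.82×0.3020/(0.159×42.0))]
= (1/0.3020) ln[2.899 × 0.8272] = 3.311 × ln(2.398) = 3.311 × 0.8748 = 2.897 d.
D_c = (k_1/k_a) L₀ e^(−k_1 t_c) = (0.159/0.461) × 42.0 × e^(−0.159×2.897) = 0.3449 × 42.0 × 0.6309 = 9.139 mg/L.
Minimum DO = C_s − D_c = 10.1 − 9.139 = 0.9607 mg/L.
x_c = v t_c = 0.891 m/s × 2.897 d × 86400 s/d = 223000 m ≈ 223 km.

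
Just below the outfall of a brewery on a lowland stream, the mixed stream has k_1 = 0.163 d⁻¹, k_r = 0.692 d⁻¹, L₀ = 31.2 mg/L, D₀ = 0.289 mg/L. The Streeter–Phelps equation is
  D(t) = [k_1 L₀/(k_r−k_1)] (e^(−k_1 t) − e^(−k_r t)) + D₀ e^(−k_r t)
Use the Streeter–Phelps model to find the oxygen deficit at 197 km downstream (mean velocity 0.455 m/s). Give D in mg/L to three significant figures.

Travel time t = x/v = 197 km / (0.455 m/s) = 197000 m / 0.455 m/s = 433000 s = 5.011 d.
k_1 L₀/(k_r−k_1) = 0.163×31.2/(0.692−0.163) = 5.086/0.5290 = 9.614 mg/L.
e^(−k_1 t) = e^(−0.163×5.011) = 0.4418; e^(−k_r t) = e^(−0.692×5.011) = 0.03119.
D = 9.614 × (0.4418 − 0.03119) + 0.289 × 0.03119 = 3.948 + 0.009013 = 3.957 mg/L.

D ≈ 3.96 mg/L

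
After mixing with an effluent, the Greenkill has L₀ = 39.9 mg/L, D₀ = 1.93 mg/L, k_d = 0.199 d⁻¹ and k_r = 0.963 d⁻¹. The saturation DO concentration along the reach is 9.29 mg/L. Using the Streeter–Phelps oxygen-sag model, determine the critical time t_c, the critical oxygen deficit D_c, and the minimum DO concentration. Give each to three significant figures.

t_c = [1/(k_r−k_d)] ln[(k_r/k_d)(1 − D₀(k_r−k_d)/(k_d L₀))]
= [1/(0.963−0.199)] ln[(0.963/0.199)(1 − 1.93×0.7640/(0.199×39.9))]
= (1/0.7640) ln[4.839 × 0.8143] = 1.309 × ln(3.941) = 1.309 × 1.371 = 1.795 d.
L(t_c) = L₀ e^(−k_d t_c) = 39.9 × 0.6996 = 27.92 mg/L, and at the critical point k_r D_c = k_d L, so D_c = (0.199/0.963) × 27.92 = 5.769 mg/L.
Minimum DO = C_s − D_c = 9.29 − 5.769 = 3.521 mg/L.

t_c ≈ 1.79 d; D_c ≈ 5.77 mg/L; min DO ≈ 3.52 mg/L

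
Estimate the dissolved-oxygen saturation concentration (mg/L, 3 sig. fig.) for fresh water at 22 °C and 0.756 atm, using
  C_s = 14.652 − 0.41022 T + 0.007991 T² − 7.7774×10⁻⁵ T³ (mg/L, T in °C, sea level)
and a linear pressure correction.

C_s ≈ 6.55 mg/L

At sea level: C_s = 14.652 − 0.41022×22 + 0.007991×22² − 7.7774×10⁻⁵×22³ = 8.667 mg/L.
Pressure correction: C_s' = 8.667 × 0.756 = 6.552 mg/L.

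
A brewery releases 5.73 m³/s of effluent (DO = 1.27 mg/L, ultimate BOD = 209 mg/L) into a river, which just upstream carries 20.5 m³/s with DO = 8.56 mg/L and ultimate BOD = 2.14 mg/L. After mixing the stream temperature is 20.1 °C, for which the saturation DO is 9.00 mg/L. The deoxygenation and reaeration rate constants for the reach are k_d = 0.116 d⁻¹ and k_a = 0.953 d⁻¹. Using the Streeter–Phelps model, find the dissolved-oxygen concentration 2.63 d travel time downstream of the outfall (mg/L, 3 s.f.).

DO ≈ 4.53 mg/L

Mixed DO = (20.5×8.56 + 5.73×1.27)/(20.5+5.73) = 182.8/26.23 = 6.967 mg/L.
Mixed L₀ = (20.5×2.14 + 5.73×209)/(26.23) = 1241/26.23 = 47.33 mg/L.
Initial deficit D₀ = C_s − DO₀ = 9.00 − 6.967 = 2.033 mg/L.
D(2.63) = [0.116×47.33/(0.953−0.116)](e^(−0.116×2.63) − e^(−0.953×2.63)) + 2.033 e^(−0.953×2.63)
= 6.559 × (0.7371 − 0.08156) + 2.033 × 0.08156 = 4.465 mg/L.
DO = 9.00 − 4.465 = 4.535 mg/L.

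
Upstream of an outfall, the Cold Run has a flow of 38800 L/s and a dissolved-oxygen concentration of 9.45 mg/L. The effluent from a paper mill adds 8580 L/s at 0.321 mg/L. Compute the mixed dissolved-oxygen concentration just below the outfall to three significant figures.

7.80 mg/L

Flow-weighted mixing: C = (Q_r C_r + Q_w C_w)/(Q_r + Q_w)
= (38800×9.45 + 8580×0.321)/(38800 + 8580) = 369400/47380 = 7.797 mg/L.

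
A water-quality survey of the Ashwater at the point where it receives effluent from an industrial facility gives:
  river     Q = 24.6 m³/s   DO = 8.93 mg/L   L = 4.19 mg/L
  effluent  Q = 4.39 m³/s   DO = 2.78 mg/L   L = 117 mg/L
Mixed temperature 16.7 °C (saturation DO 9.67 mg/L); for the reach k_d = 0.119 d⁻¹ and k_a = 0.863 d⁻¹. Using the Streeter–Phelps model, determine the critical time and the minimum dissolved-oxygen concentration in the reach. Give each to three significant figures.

t_c ≈ 1.75 d; minimum DO ≈ 7.29 mg/L

Mixed DO = (24.6×8.93 + 4.39×2.78)/(24.6+4.39) = 231.9/28.99 = 7.999 mg/L.
Mixed L₀ = (24.6×4.19 + 4.39×117)/(28.99) = 616.7/28.99 = 21.27 mg/L.
Initial deficit D₀ = C_s − DO₀ = 9.67 − 7.999 = 1.671 mg/L.
t_c = (1/0.7440) ln[(0.863/0.119)(1 − 1.671×0.7440/(0.119×21.27))] = 1.344 × ln(3.690) = 1.755 d.
D_c = (0.119/0.863) × 21.27 × e^(−0.119×1.755) = 0.1379 × 21.27 × 0.8115 = 2.381 mg/L.
Minimum DO = 9.67 − 2.381 = 7.289 mg/L.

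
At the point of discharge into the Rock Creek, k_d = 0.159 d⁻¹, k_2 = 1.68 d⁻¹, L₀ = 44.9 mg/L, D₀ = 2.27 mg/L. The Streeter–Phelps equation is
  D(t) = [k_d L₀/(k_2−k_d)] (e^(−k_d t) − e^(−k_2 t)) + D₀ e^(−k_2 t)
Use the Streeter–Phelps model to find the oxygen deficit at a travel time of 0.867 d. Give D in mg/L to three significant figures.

k_d L₀/(k_2−k_d) = 0.159×44.9/(1.68−0.159) = 7.139/1.521 = 4.694 mg/L.
e^(−k_d t) = e^(−0.159×0.8670) = 0.8712; e^(−k_2 t) = e^(−1.68×0.8670) = 0.2330.
D = 4.694 × (0.8712 − 0.2330) + 2.27 × 0.2330 = 2.995 + 0.5290 = 3.524 mg/L.

D ≈ 3.52 mg/L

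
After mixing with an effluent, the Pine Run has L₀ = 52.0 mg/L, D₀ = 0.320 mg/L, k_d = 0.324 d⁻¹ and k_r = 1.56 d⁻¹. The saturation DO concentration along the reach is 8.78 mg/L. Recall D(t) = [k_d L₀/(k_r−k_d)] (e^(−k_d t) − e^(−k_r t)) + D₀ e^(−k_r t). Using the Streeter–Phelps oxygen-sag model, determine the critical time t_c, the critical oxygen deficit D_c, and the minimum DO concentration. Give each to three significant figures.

At the critical point dD/dt = 0, so k_d L₀ e^(−k_d t) = k_r D. Substituting D(t) from the Streeter–Phelps equation and solving for t gives
t_c = ln[(k_r/k_d)(1 − D₀(k_r−k_d)/(k_d L₀))] / (k_r−k_d).
Here k_r−k_d = 1.236 d⁻¹ and 1 − D₀(k_r−k_d)/(k_d L₀) = 1 − 0.320×1.236/(0.324×52.0) = 0.9765, so
t_c = ln(4.815 × 0.9765) / 1.236 = 1.548 / 1.236 = 1.252 d.
L(t_c) = L₀ e^(−k_d t_c) = 52.0 × 0.6665 = 34.66 mg/L, and at the critical point k_r D_c = k_d L, so D_c = (0.324/1.56) × 34.66 = 7.198 mg/L.
Minimum DO = C_s − D_c = 8.78 − 7.198 = 1.582 mg/L.

t_c ≈ 1.25 d; D_c ≈ 7.20 mg/L; min DO ≈ 1.58 mg/L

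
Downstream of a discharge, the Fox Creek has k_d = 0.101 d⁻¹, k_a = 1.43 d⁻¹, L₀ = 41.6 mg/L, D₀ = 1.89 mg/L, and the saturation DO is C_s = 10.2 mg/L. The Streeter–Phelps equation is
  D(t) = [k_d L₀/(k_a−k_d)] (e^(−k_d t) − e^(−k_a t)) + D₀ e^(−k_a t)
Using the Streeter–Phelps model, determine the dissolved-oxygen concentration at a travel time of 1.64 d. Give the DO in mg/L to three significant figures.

k_d L₀/(k_a−k_d) = 0.101×41.6/(1.43−0.101) = 4.202/1.329 = 3.161 mg/L.
e^(−k_d t) = e^(−0.101×1.640) = 0.8474; e^(−k_a t) = e^(−1.43×1.640) = 0.09583.
D = 3.161 × (0.8474 − 0.09583) + 1.89 × 0.09583 = 2.376 + 0.1811 = 2.557 mg/L.
DO = C_s − D = 10.2 − 2.557 = 7.643 mg/L.

DO ≈ 7.64 mg/L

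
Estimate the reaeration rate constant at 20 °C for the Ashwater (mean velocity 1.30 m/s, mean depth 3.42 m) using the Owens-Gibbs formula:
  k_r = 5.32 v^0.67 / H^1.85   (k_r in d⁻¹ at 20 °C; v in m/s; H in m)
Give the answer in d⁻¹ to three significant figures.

k_r = 5.32 × 1.30^0.67 / 3.42^1.85 = 5.32 × 1.192 / 9.726 = 0.6521 d⁻¹.

k_r ≈ 0.652 d⁻¹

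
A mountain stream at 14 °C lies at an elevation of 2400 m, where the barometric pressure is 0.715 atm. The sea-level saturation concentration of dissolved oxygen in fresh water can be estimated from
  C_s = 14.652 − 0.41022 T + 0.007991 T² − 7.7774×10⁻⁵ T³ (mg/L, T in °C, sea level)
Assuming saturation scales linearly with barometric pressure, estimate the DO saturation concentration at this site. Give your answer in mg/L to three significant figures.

C_s ≈ 7.34 mg/L

At sea level: C_s = 14.652 − 0.41022×14 + 0.007991×14² − 7.7774×10⁻⁵×14³ = 10.26 mg/L.
Pressure correction: C_s' = 10.26 × 0.715 = 7.337 mg/L.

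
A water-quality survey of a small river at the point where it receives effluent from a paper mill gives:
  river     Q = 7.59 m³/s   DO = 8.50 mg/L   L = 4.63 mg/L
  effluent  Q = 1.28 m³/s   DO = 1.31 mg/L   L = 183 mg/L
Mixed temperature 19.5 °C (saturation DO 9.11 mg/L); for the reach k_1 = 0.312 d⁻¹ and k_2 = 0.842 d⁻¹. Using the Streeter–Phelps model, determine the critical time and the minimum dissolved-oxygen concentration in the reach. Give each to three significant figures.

t_c ≈ 1.69 d; minimum DO ≈ 2.47 mg/L

Mixed DO = (7.59×8.50 + 1.28×1.31)/(7.59+1.28) = 66.19/8.870 = 7.462 mg/L.
Mixed L₀ = (7.59×4.63 + 1.28×183)/(8.870) = 269.4/8.870 = 30.37 mg/L.
Initial deficit D₀ = C_s − DO₀ = 9.11 − 7.462 = 1.648 mg/L.
t_c = (1/0.5300) ln[(0.842/0.312)(1 − 1.648×0.5300/(0.312×30.37))] = 1.887 × ln(2.450) = 1.691 d.
D_c = (0.312/0.842) × 30.37 × e^(−0.312×1.691) = 0.3705 × 30.37 × 0.5901 = 6.640 mg/L.
Minimum DO = 9.11 − 6.640 = 2.470 mg/L.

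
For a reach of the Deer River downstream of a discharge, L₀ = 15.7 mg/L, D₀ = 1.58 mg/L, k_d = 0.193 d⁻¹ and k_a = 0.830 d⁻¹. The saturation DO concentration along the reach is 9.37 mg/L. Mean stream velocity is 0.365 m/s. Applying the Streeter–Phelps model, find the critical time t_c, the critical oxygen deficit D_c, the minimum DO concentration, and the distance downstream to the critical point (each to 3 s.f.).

t_c ≈ 1.66 d; D_c ≈ 2.65 mg/L; min DO ≈ 6.72 mg/L; x_c ≈ 52.2 km

With k_a/k_d = 4.301 and 1 − D₀(k_a−k_d)/(k_d L₀) = 0.6678,
t_c = ln(4.301 × 0.6678) / (0.830 − 0.193) = ln(2.872) / 0.6370 = 1.055/0.6370 = 1.656 d.
L(t_c) = L₀ e^(−k_d t_c) = 15.7 × 0.7264 = 11.40 mg/L, and at the critical point k_a D_c = k_d L, so D_c = (0.193/0.830) × 11.40 = 2.652 mg/L.
Minimum DO = C_s − D_c = 9.37 − 2.652 = 6.718 mg/L.
x_c = v t_c = 0.365 m/s × 1.656 d × 86400 s/d = 52230 m ≈ 52.2 km.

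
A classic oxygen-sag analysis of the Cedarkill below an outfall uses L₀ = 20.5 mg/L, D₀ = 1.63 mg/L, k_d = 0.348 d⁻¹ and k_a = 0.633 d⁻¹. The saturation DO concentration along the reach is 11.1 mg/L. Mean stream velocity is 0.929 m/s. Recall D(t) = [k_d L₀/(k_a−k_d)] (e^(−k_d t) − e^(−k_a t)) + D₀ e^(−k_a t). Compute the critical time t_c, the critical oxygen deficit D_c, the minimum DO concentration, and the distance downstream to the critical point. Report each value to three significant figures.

t_c ≈ 1.86 d; D_c ≈ 5.89 mg/L; min DO ≈ 5.21 mg/L; x_c ≈ 150 km

With k_a/k_d = 1.819 and 1 − D₀(k_a−k_d)/(k_d L₀) = 0.9349,
t_c = ln(1.819 × 0.9349) / (0.633 − 0.348) = ln(1.701) / 0.2850 = 0.5309/0.2850 = 1.863 d.
D_c = (k_d/k_a) L₀ e^(−k_d t_c) = (0.348/0.633) × 20.5 × e^(−0.348×1.863) = 0.5498 × 20.5 × 0.5229 = 5.894 mg/L.
Minimum DO = C_s − D_c = 11.1 − 5.894 = 5.206 mg/L.
x_c = v t_c = 0.929 m/s × 1.863 d × 86400 s/d = 149500 m ≈ 150 km.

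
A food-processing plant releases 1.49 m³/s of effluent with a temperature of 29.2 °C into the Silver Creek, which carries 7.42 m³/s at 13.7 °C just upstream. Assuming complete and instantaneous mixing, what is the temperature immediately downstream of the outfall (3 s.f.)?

Flow-weighted mixing: C = (Q_r C_r + Q_w C_w)/(Q_r + Q_w)
= (7.42×13.7 + 1.49×29.2)/(7.42 + 1.49) = 145.2/8.910 = 16.29 °C.

16.3 °C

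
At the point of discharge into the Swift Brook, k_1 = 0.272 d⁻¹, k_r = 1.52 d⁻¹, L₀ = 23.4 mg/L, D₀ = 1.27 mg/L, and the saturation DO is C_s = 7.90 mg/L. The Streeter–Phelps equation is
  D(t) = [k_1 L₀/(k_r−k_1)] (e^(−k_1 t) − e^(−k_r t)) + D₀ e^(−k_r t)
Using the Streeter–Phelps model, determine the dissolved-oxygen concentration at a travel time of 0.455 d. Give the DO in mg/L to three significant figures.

k_1 L₀/(k_r−k_1) = 0.272×23.4/(1.52−0.272) = 6.365/1.248 = 5.100 mg/L.
e^(−k_1 t) = e^(−0.272×0.4550) = 0.8836; e^(−k_r t) = e^(−1.52×0.4550) = 0.5008.
D = 5.100 × (0.8836 − 0.5008) + 1.27 × 0.5008 = 1.952 + 0.6360 = 2.588 mg/L.
DO = C_s − D = 7.90 − 2.588 = 5.312 mg/L.

DO ≈ 5.31 mg/L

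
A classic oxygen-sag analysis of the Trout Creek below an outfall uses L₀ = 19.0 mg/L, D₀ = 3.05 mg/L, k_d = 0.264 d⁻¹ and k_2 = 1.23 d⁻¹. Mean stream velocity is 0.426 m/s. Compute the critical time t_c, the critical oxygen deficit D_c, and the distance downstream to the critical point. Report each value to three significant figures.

t_c ≈ 0.677 d; D_c ≈ 3.41 mg/L; x_c ≈ 24.9 km

At the critical point dD/dt = 0, so k_d L₀ e^(−k_d t) = k_2 D. Substituting D(t) from the Streeter–Phelps equation and solving for t gives
t_c = ln[(k_2/k_d)(1 − D₀(k_2−k_d)/(k_d L₀))] / (k_2−k_d).
Here k_2−k_d = 0.9660 d⁻¹ and 1 − D₀(k_2−k_d)/(k_d L₀) = 1 − 3.05×0.9660/(0.264×19.0) = 0.4126, so
t_c = ln(4.659 × 0.4126) / 0.9660 = 0.6536 / 0.9660 = 0.6766 d.
D_c = (k_d/k_2) L₀ e^(−k_d t_c) = (0.264/1.23) × 19.0 × e^(−0.264×0.6766) = 0.2146 × 19.0 × 0.8364 = 3.411 mg/L.
x_c = v t_c = 0.426 m/s × 0.6766 d × 86400 s/d = 24900 m ≈ 24.9 km.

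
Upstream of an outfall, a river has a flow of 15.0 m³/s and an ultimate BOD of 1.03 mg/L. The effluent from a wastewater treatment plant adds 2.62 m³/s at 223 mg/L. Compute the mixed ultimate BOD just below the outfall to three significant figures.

Flow-weighted mixing: C = (Q_r C_r + Q_w C_w)/(Q_r + Q_w)
= (15.0×1.03 + 2.62×223)/(15.0 + 2.62) = 599.7/17.62 = 34.04 mg/L.

34.0 mg/L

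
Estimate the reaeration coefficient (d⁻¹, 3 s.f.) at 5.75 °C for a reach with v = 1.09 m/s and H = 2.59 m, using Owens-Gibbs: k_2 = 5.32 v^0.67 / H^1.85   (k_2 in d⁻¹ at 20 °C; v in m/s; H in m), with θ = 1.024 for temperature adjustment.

k_2(20) = 5.32 × 1.09^0.67 / 2.59^1.85 = 5.32 × 1.059 / 5.816 = 0.9691 d⁻¹.
k_2(5.75) = 0.9691 × 1.024^(5.75−20) = 0.9691 × 0.7132 = 0.6912 d⁻¹.

k_2 ≈ 0.691 d⁻¹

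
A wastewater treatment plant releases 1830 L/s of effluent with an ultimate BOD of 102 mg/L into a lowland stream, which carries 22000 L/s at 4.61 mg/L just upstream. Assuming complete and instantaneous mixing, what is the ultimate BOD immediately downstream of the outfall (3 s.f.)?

12.1 mg/L

Flow-weighted mixing: C = (Q_r C_r + Q_w C_w)/(Q_r + Q_w)
= (22000×4.61 + 1830×102)/(22000 + 1830) = 288100/23830 = 12.09 mg/L.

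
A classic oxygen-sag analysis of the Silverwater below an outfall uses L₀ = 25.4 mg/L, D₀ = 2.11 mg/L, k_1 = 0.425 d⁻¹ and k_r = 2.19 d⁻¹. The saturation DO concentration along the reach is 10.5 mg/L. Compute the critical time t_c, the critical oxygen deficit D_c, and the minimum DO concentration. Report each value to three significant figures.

t_c = [1/(k_r−k_1)] ln[(k_r/k_1)(1 − D₀(k_r−k_1)/(k_1 L₀))]
= [1/(2.19−0.425)] ln[(2.19/0.425)(1 − 2.11×1.765/(0.425×25.4))]
= (1/1.765) ln[5.153 × 0.6550] = 0.5666 × ln(3.375) = 0.5666 × 1.216 = 0.6892 d.
L(t_c) = L₀ e^(−k_1 t_c) = 25.4 × 0.7461 = 18.95 mg/L, and at the critical point k_r D_c = k_1 L, so D_c = (0.425/2.19) × 18.95 = 3.678 mg/L.
Minimum DO = C_s − D_c = 10.5 − 3.678 = 6.822 mg/L.

t_c ≈ 0.689 d; D_c ≈ 3.68 mg/L; min DO ≈ 6.82 mg/L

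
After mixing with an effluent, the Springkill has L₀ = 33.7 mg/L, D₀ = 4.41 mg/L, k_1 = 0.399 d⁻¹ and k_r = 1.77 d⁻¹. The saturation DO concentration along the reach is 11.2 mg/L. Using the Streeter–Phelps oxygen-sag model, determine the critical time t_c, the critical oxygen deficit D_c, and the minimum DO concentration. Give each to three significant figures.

t_c ≈ 0.651 d; D_c ≈ 5.86 mg/L; min DO ≈ 5.34 mg/L

t_c = [1/(k_r−k_1)] ln[(k_r/k_1)(1 − D₀(k_r−k_1)/(k_1 L₀))]
= [1/(1.77−0.399)] ln[(1.77/0.399)(1 − 4.41×1.371/(0.399×33.7))]
= (1/1.371) ln[4.436 × 0.5504] = 0.7294 × ln(2.441) = 0.7294 × 0.8926 = 0.6510 d.
L(t_c) = L₀ e^(−k_1 t_c) = 33.7 × 0.7712 = 25.99 mg/L, and at the critical point k_r D_c = k_1 L, so D_c = (0.399/1.77) × 25.99 = 5.859 mg/L.
Minimum DO = C_s − D_c = 11.2 − 5.859 = 5.341 mg/L.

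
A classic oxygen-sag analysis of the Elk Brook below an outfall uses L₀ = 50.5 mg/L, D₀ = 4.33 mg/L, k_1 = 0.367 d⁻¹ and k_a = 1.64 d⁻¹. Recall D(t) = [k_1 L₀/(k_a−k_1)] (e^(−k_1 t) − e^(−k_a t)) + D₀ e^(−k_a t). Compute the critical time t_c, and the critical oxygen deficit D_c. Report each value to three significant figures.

At the critical point dD/dt = 0, so k_1 L₀ e^(−k_1 t) = k_a D. Substituting D(t) from the Streeter–Phelps equation and solving for t gives
t_c = ln[(k_a/k_1)(1 − D₀(k_a−k_1)/(k_1 L₀))] / (k_a−k_1).
Here k_a−k_1 = 1.273 d⁻¹ and 1 − D₀(k_a−k_1)/(k_1 L₀) = 1 − 4.33×1.273/(0.367×50.5) = 0.7026, so
t_c = ln(4.469 × 0.7026) / 1.273 = 1.144 / 1.273 = 0.8987 d.
L(t_c) = L₀ e^(−k_1 t_c) = 50.5 × 0.7190 = 36.31 mg/L, and at the critical point k_a D_c = k_1 L, so D_c = (0.367/1.64) × 36.31 = 8.126 mg/L.

t_c ≈ 0.899 d; D_c ≈ 8.13 mg/L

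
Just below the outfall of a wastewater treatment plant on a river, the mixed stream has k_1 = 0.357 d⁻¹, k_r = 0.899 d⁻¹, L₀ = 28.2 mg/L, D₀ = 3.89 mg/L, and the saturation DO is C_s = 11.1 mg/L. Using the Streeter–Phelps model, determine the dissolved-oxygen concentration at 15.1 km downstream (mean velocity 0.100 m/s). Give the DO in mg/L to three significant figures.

Travel time t = x/v = 15.1 km / (0.100 m/s) = 15100 m / 0.100 m/s = 151000 s = 1.748 d.
k_1 L₀/(k_r−k_1) = 0.357×28.2/(0.899−0.357) = 10.07/0.5420 = 18.57 mg/L.
e^(−k_1 t) = e^(−0.357×1.748) = 0.5358; e^(−k_r t) = e^(−0.899×1.748) = 0.2078.
D = 18.57 × (0.5358 − 0.2078) + 3.89 × 0.2078 = 6.093 + 0.8084 = 6.901 mg/L.
DO = C_s − D = 11.1 − 6.901 = 4.199 mg/L.

DO ≈ 4.20 mg/L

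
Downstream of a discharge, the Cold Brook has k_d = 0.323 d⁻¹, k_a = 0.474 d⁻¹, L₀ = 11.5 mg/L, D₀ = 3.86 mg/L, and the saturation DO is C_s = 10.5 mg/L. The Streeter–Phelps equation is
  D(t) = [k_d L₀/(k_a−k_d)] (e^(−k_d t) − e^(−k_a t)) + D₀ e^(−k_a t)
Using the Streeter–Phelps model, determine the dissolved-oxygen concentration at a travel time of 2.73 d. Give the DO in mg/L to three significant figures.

k_d L₀/(k_a−k_d) = 0.323×11.5/(0.474−0.323) = 3.715/0.1510 = 24.60 mg/L.
e^(−k_d t) = e^(−0.323×2.730) = 0.4140; e^(−k_a t) = e^(−0.474×2.730) = 0.2742.
D = 24.60 × (0.4140 − 0.2742) + 3.86 × 0.2742 = 3.441 + 1.058 = 4.499 mg/L.
DO = C_s − D = 10.5 − 4.499 = 6.001 mg/L.

DO ≈ 6.00 mg/L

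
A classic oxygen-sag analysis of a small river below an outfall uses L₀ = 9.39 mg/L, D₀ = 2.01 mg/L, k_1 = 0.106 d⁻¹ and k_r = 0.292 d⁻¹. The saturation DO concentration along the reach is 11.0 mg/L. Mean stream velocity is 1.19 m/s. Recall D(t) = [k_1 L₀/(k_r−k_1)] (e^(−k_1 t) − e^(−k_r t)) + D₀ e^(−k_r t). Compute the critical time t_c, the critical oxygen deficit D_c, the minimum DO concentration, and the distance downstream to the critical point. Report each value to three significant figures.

At the critical point dD/dt = 0, so k_1 L₀ e^(−k_1 t) = k_r D. Substituting D(t) from the Streeter–Phelps equation and solving for t gives
t_c = ln[(k_r/k_1)(1 − D₀(k_r−k_1)/(k_1 L₀))] / (k_r−k_1).
Here k_r−k_1 = 0.1860 d⁻¹ and 1 − D₀(k_r−k_1)/(k_1 L₀) = 1 − 2.01×0.1860/(0.106×9.39) = 0.6244, so
t_c = ln(2.755 × 0.6244) / 0.1860 = 0.5423 / 0.1860 = 2.916 d.
D_c = (k_1/k_r) L₀ e^(−k_1 t_c) = (0.106/0.292) × 9.39 × e^(−0.106×2.916) = 0.3630 × 9.39 × 0.7341 = 2.502 mg/L.
Minimum DO = C_s − D_c = 11.0 − 2.502 = 8.498 mg/L.
x_c = v t_c = 1.19 m/s × 2.916 d × 86400 s/d = 299800 m ≈ 300 km.

t_c ≈ 2.92 d; D_c ≈ 2.50 mg/L; min DO ≈ 8.50 mg/L; x_c ≈ 300 km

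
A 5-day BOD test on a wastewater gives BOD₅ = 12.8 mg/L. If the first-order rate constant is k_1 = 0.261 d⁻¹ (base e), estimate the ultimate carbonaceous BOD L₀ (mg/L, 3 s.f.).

BOD₅ = L₀(1 − e^(−5k_1)) ⇒ L₀ = BOD₅ / (1 − e^(−5×0.261))
= 12.8 / (1 − 0.2712) = 12.8 / 0.7288 = 17.56 mg/L.

L₀ ≈ 17.6 mg/L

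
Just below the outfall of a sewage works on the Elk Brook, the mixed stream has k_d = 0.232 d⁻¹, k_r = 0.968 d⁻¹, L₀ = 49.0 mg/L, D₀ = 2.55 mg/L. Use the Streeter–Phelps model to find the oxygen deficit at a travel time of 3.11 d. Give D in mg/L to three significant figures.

k_d L₀/(k_r−k_d) = 0.232×49.0/(0.968−0.232) = 11.37/0.7360 = 15.45 mg/L.
e^(−k_d t) = e^(−0.232×3.110) = 0.4860; e^(−k_r t) = e^(−0.968×3.110) = 0.04927.
D = 15.45 × (0.4860 − 0.04927) + 2.55 × 0.04927 = 6.746 + 0.1256 = 6.871 mg/L.

D ≈ 6.87 mg/L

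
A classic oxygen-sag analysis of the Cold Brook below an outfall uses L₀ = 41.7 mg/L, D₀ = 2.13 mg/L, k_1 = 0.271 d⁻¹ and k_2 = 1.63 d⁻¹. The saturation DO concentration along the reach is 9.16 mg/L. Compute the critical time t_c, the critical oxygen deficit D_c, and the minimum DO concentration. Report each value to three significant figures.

t_c = [1/(k_2−k_1)] ln[(k_2/k_1)(1 − D₀(k_2−k_1)/(k_1 L₀))]
= [1/(1.63−0.271)] ln[(1.63/0.271)(1 − 2.13×1.359/(0.271×41.7))]
= (1/1.359) ln[6.015 × 0.7439] = 0.7358 × ln(4.474) = 0.7358 × 1.498 = 1.103 d.
D_c = (k_1/k_2) L₀ e^(−k_1 t_c) = (0.271/1.63) × 41.7 × e^(−0.271×1.103) = 0.1663 × 41.7 × 0.7417 = 5.142 mg/L.
Minimum DO = C_s − D_c = 9.16 − 5.142 = 4.018 mg/L.

t_c ≈ 1.10 d; D_c ≈ 5.14 mg/L; min DO ≈ 4.02 mg/L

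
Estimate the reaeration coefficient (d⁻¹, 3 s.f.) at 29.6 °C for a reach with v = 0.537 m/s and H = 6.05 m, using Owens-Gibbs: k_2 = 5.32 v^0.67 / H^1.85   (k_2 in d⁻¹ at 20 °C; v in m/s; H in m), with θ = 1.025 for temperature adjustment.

k_2 ≈ 0.159 d⁻¹

k_2(20) = 5.32 × 0.537^0.67 / 6.05^1.85 = 5.32 × 0.6593 / 27.94 = 0.1255 d⁻¹.
k_2(29.6) = 0.1255 × 1.025^(29.6−20) = 0.1255 × 1.268 = 0.1591 d⁻¹.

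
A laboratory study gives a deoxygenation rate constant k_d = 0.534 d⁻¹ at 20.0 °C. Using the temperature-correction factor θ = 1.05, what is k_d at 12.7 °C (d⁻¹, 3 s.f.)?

k_d(T₂) = k_d(T₁) · θ^(T₂−T₁) = 0.534 × 1.05^(12.7−20.0)
= 0.534 × 1.05^-7.30 = 0.534 × 0.7004 = 0.3740 d⁻¹.

k_d ≈ 0.374 d⁻¹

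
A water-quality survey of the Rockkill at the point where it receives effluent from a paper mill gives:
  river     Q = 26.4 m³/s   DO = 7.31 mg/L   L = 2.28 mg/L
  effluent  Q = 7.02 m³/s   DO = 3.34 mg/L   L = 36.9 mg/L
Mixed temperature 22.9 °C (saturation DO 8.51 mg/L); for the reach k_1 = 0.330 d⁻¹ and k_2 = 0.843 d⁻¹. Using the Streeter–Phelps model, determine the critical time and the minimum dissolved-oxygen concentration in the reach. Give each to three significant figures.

t_c ≈ 1.04 d; minimum DO ≈ 5.86 mg/L

Mixed DO = (26.4×7.31 + 7.02×3.34)/(26.4+7.02) = 216.4/33.42 = 6.476 mg/L.
Mixed L₀ = (26.4×2.28 + 7.02×36.9)/(33.42) = 319.2/33.42 = 9.552 mg/L.
Initial deficit D₀ = C_s − DO₀ = 8.51 − 6.476 = 2.034 mg/L.
t_c = (1/0.5130) ln[(0.843/0.330)(1 − 2.034×0.5130/(0.330×9.552))] = 1.949 × ln(1.709) = 1.045 d.
D_c = (0.330/0.843) × 9.552 × e^(−0.330×1.045) = 0.3915 × 9.552 × 0.7084 = 2.649 mg/L.
Minimum DO = 8.51 − 2.649 = 5.861 mg/L.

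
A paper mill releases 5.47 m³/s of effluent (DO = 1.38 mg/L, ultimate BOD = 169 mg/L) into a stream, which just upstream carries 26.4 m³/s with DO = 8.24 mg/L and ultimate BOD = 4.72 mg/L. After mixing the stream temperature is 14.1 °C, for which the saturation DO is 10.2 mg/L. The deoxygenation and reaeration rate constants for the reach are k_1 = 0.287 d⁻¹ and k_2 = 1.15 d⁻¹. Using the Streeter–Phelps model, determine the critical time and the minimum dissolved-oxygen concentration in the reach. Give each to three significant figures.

t_c ≈ 1.22 d; minimum DO ≈ 4.41 mg/L

Mixed DO = (26.4×8.24 + 5.47×1.38)/(26.4+5.47) = 225.1/31.87 = 7.063 mg/L.
Mixed L₀ = (26.4×4.72 + 5.47×169)/(31.87) = 1049/31.87 = 32.92 mg/L.
Initial deficit D₀ = C_s − DO₀ = 10.2 − 7.063 = 3.137 mg/L.
t_c = (1/0.8630) ln[(1.15/0.287)(1 − 3.137×0.8630/(0.287×32.92))] = 1.159 × ln(2.859) = 1.217 d.
D_c = (0.287/1.15) × 32.92 × e^(−0.287×1.217) = 0.2496 × 32.92 × 0.7052 = 5.793 mg/L.
Minimum DO = 10.2 − 5.793 = 4.407 mg/L.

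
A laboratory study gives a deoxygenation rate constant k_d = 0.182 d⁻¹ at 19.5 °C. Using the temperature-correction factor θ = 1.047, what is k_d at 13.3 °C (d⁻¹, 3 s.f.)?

k_d ≈ 0.137 d⁻¹

k_d(T₂) = k_d(T₁) · θ^(T₂−T₁) = 0.182 × 1.047^(13.3−19.5)
= 0.182 × 1.047^-6.20 = 0.182 × 0.7522 = 0.1369 d⁻¹.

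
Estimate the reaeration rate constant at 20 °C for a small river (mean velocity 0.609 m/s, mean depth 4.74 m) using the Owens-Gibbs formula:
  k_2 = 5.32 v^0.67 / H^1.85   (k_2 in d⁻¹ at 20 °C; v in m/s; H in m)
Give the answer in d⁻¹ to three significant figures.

k_2 = 5.32 × 0.609^0.67 / 4.74^1.85 = 5.32 × 0.7173 / 17.79 = 0.2145 d⁻¹.

k_2 ≈ 0.214 d⁻¹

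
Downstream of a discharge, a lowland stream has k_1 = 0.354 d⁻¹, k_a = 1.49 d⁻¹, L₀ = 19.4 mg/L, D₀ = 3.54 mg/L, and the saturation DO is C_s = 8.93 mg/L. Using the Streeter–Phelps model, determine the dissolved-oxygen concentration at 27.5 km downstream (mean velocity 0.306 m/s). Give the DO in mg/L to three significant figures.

Travel time t = x/v = 27.5 km / (0.306 m/s) = 27500 m / 0.306 m/s = 89870 s = 1.040 d.
k_1 L₀/(k_a−k_1) = 0.354×19.4/(1.49−0.354) = 6.868/1.136 = 6.045 mg/L.
e^(−k_1 t) = e^(−0.354×1.040) = 0.6920; e^(−k_a t) = e^(−1.49×1.040) = 0.2123.
D = 6.045 × (0.6920 − 0.2123) + 3.54 × 0.2123 = 2.900 + 0.7515 = 3.651 mg/L.
DO = C_s − D = 8.93 − 3.651 = 5.279 mg/L.

DO ≈ 5.28 mg/L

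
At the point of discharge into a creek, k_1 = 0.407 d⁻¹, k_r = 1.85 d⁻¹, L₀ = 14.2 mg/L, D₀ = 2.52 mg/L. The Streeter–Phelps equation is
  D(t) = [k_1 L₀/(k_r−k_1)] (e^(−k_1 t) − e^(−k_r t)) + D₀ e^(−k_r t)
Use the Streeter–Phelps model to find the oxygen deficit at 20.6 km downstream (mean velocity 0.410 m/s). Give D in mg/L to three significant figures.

Travel time t = x/v = 20.6 km / (0.410 m/s) = 20600 m / 0.410 m/s = 50240 s = 0.5815 d.
k_1 L₀/(k_r−k_1) = 0.407×14.2/(1.85−0.407) = 5.779/1.443 = 4.005 mg/L.
e^(−k_1 t) = e^(−0.407×0.5815) = 0.7892; e^(−k_r t) = e^(−1.85×0.5815) = 0.3410.
D = 4.005 × (0.7892 − 0.3410) + 2.52 × 0.3410 = 1.795 + 0.8594 = 2.655 mg/L.

D ≈ 2.65 mg/L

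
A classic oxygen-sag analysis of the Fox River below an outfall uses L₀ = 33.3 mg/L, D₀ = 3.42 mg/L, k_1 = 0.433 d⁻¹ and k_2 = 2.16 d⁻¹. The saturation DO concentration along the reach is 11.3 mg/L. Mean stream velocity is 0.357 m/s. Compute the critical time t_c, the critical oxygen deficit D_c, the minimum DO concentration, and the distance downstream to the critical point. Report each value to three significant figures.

At the critical point dD/dt = 0, so k_1 L₀ e^(−k_1 t) = k_2 D. Substituting D(t) from the Streeter–Phelps equation and solving for t gives
t_c = ln[(k_2/k_1)(1 − D₀(k_2−k_1)/(k_1 L₀))] / (k_2−k_1).
Here k_2−k_1 = 1.727 d⁻¹ and 1 − D₀(k_2−k_1)/(k_1 L₀) = 1 − 3.42×1.727/(0.433×33.3) = 0.5904, so
t_c = ln(4.988 × 0.5904) / 1.727 = 1.080 / 1.727 = 0.6254 d.
L(t_c) = L₀ e^(−k_1 t_c) = 33.3 × 0.7628 = 25.40 mg/L, and at the critical point k_2 D_c = k_1 L, so D_c = (0.433/2.16) × 25.40 = 5.092 mg/L.
Minimum DO = C_s − D_c = 11.3 − 5.092 = 6.208 mg/L.
x_c = v t_c = 0.357 m/s × 0.6254 d × 86400 s/d = 19290 m ≈ 19.3 km.

t_c ≈ 0.625 d; D_c ≈ 5.09 mg/L; min DO ≈ 6.21 mg/L; x_c ≈ 19.3 km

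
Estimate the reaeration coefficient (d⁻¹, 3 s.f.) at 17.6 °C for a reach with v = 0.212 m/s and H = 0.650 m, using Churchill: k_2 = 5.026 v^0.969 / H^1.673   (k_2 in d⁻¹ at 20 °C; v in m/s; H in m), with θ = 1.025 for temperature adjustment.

k_2 ≈ 2.17 d⁻¹

k_2(20) = 5.026 × 0.212^0.969 / 0.650^1.673 = 5.026 × 0.2224 / 0.4864 = 2.298 d⁻¹.
k_2(17.6) = 2.298 × 1.025^(17.6−20) = 2.298 × 0.9425 = 2.166 d⁻¹.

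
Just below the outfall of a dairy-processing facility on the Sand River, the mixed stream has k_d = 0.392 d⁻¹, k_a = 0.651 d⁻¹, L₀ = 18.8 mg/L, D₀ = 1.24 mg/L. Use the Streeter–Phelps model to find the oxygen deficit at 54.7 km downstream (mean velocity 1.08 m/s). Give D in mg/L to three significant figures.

Travel time t = x/v = 54.7 km / (1.08 m/s) = 54700 m / 1.08 m/s = 50650 s = 0.5862 d.
k_d L₀/(k_a−k_d) = 0.392×18.8/(0.651−0.392) = 7.370/0.2590 = 28.45 mg/L.
e^(−k_d t) = e^(−0.392×0.5862) = 0.7947; e^(−k_a t) = e^(−0.651×0.5862) = 0.6828.
D = 28.45 × (0.7947 − 0.6828) + 1.24 × 0.6828 = 3.185 + 0.8466 = 4.032 mg/L.

D ≈ 4.03 mg/L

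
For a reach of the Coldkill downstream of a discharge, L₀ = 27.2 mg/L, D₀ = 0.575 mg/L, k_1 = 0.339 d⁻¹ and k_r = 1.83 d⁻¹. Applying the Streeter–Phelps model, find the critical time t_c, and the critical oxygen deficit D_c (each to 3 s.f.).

t_c ≈ 1.07 d; D_c ≈ 3.51 mg/L

At the critical point dD/dt = 0, so k_1 L₀ e^(−k_1 t) = k_r D. Substituting D(t) from the Streeter–Phelps equation and solving for t gives
t_c = ln[(k_r/k_1)(1 − D₀(k_r−k_1)/(k_1 L₀))] / (k_r−k_1).
Here k_r−k_1 = 1.491 d⁻¹ and 1 − D₀(k_r−k_1)/(k_1 L₀) = 1 − 0.575×1.491/(0.339×27.2) = 0.9070, so
t_c = ln(5.398 × 0.9070) / 1.491 = 1.588 / 1.491 = 1.065 d.
L(t_c) = L₀ e^(−k_1 t_c) = 27.2 × 0.6969 = 18.95 mg/L, and at the critical point k_r D_c = k_1 L, so D_c = (0.339/1.83) × 18.95 = 3.511 mg/L.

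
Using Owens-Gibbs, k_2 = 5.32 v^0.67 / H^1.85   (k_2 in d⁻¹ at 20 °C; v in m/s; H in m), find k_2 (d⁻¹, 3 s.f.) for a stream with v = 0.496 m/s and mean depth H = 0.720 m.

k_2 ≈ 6.11 d⁻¹

k_2 = 5.32 × 0.496^0.67 / 0.720^1.85 = 5.32 × 0.6251 / 0.5446 = 6.107 d⁻¹.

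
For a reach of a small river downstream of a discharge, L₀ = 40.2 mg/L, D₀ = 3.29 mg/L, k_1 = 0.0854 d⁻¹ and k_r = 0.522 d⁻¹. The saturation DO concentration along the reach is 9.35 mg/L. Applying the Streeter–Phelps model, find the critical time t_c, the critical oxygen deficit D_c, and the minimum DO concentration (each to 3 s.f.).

t_c ≈ 2.91 d; D_c ≈ 5.13 mg/L; min DO ≈ 4.22 mg/L

t_c = [1/(k_r−k_1)] ln[(k_r/k_1)(1 − D₀(k_r−k_1)/(k_1 L₀))]
= [1/(0.522−0.0854)] ln[(0.522/0.0854)(1 − 3.29×0.4366/(0.0854×40.2))]
= (1/0.4366) ln[6.112 × 0.5816] = 2.290 × ln(3.555) = 2.290 × 1.268 = 2.905 d.
L(t_c) = L₀ e^(−k_1 t_c) = 40.2 × 0.7803 = 31.37 mg/L, and at the critical point k_r D_c = k_1 L, so D_c = (0.0854/0.522) × 31.37 = 5.132 mg/L.
Minimum DO = C_s − D_c = 9.35 − 5.132 = 4.218 mg/L.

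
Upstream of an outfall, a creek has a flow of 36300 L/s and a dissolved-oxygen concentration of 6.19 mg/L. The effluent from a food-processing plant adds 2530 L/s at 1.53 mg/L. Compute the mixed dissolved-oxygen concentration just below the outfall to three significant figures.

Flow-weighted mixing: C = (Q_r C_r + Q_w C_w)/(Q_r + Q_w)
= (36300×6.19 + 2530×1.53)/(36300 + 2530) = 228600/38830 = 5.886 mg/L.

5.89 mg/L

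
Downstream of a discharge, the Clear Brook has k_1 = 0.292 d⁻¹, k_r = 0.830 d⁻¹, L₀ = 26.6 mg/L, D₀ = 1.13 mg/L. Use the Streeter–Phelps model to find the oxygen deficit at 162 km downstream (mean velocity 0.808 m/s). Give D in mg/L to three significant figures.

Travel time t = x/v = 162 km / (0.808 m/s) = 162000 m / 0.808 m/s = 200500 s = 2.321 d.
k_1 L₀/(k_r−k_1) = 0.292×26.6/(0.830−0.292) = 7.767/0.5380 = 14.44 mg/L.
e^(−k_1 t) = e^(−0.292×2.321) = 0.5078; e^(−k_r t) = e^(−0.830×2.321) = 0.1457.
D = 14.44 × (0.5078 − 0.1457) + 1.13 × 0.1457 = 5.228 + 0.1647 = 5.393 mg/L.

D ≈ 5.39 mg/L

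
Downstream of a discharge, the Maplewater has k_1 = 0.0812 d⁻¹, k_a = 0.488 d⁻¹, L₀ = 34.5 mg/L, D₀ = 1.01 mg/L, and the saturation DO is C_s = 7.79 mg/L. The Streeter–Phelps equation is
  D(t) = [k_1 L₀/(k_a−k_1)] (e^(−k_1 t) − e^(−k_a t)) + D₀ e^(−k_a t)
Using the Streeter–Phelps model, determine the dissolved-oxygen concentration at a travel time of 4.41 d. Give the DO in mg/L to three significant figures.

k_1 L₀/(k_a−k_1) = 0.0812×34.5/(0.488−0.0812) = 2.801/0.4068 = 6.886 mg/L.
e^(−k_1 t) = e^(−0.0812×4.410) = 0.6990; e^(−k_a t) = e^(−0.488×4.410) = 0.1162.
D = 6.886 × (0.6990 − 0.1162) + 1.01 × 0.1162 = 4.013 + 0.1174 = 4.131 mg/L.
DO = C_s − D = 7.79 − 4.131 = 3.659 mg/L.

DO ≈ 3.66 mg/L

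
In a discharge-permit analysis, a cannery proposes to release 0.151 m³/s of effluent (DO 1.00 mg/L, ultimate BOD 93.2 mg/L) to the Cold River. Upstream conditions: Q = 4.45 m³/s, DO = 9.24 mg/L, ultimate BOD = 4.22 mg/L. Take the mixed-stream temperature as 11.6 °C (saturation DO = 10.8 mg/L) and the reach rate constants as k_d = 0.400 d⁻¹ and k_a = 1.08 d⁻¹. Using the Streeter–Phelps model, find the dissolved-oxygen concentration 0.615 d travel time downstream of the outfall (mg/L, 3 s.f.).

DO ≈ 8.74 mg/L

Mixed DO = (4.45×9.24 + 0.151×1.00)/(4.45+0.151) = 41.27/4.601 = 8.970 mg/L.
Mixed L₀ = (4.45×4.22 + 0.151×93.2)/(4.601) = 32.85/4.601 = 7.140 mg/L.
Initial deficit D₀ = C_s − DO₀ = 10.8 − 8.970 = 1.830 mg/L.
D(0.615) = [0.400×7.140/(1.08−0.400)](e^(−0.400×0.615) − e^(−1.08×0.615)) + 1.830 e^(−1.08×0.615)
= 4.200 × (0.7819 − 0.5147) + 1.830 × 0.5147 = 2.065 mg/L.
DO = 10.8 − 2.065 = 8.735 mg/L.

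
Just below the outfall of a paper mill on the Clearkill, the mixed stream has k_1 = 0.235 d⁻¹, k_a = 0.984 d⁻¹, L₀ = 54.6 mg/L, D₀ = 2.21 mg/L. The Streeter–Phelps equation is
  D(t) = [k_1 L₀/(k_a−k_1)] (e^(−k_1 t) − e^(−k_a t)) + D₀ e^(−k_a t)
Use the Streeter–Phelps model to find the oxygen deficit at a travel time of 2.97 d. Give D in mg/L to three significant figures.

D ≈ 7.72 mg/L

k_1 L₀/(k_a−k_1) = 0.235×54.6/(0.984−0.235) = 12.83/0.7490 = 17.13 mg/L.
e^(−k_1 t) = e^(−0.235×2.970) = 0.4976; e^(−k_a t) = e^(−0.984×2.970) = 0.05380.
D = 17.13 × (0.4976 − 0.05380) + 2.21 × 0.05380 = 7.603 + 0.1189 = 7.722 mg/L.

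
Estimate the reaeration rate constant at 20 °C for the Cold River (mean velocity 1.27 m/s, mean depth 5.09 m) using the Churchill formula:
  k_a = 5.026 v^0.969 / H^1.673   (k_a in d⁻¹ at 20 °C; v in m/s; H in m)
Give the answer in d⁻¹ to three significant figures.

k_a = 5.026 × 1.27^0.969 / 5.09^1.673 = 5.026 × 1.261 / 15.22 = 0.4164 d⁻¹.

k_a ≈ 0.416 d⁻¹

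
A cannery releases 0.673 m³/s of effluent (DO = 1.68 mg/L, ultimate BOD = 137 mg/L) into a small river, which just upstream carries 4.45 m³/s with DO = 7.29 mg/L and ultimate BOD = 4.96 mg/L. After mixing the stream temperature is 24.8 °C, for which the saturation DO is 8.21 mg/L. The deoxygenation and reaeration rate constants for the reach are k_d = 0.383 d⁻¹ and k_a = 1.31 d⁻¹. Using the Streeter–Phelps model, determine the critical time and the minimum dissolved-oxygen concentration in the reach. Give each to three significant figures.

Mixed DO = (4.45×7.29 + 0.673×1.68)/(4.45+0.673) = 33.57/5.123 = 6.553 mg/L.
Mixed L₀ = (4.45×4.96 + 0.673×137)/(5.123) = 114.3/5.123 = 22.31 mg/L.
Initial deficit D₀ = C_s − DO₀ = 8.21 − 6.553 = 1.657 mg/L.
t_c = (1/0.9270) ln[(1.31/0.383)(1 − 1.657×0.9270/(0.383×22.31))] = 1.079 × ln(2.805) = 1.113 d.
D_c = (0.383/1.31) × 22.31 × e^(−0.383×1.113) = 0.2924 × 22.31 × 0.6530 = 4.258 mg/L.
Minimum DO = 8.21 − 4.258 = 3.952 mg/L.

t_c ≈ 1.11 d; minimum DO ≈ 3.95 mg/L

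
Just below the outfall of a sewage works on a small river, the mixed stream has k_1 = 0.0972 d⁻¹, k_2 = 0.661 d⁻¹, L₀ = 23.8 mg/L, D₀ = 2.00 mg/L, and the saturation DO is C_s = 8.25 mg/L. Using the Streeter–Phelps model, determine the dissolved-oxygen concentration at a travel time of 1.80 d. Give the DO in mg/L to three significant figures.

DO ≈ 5.45 mg/L

k_1 L₀/(k_2−k_1) = 0.0972×23.8/(0.661−0.0972) = 2.313/0.5638 = 4.103 mg/L.
e^(−k_1 t) = e^(−0.0972×1.800) = 0.8395; e^(−k_2 t) = e^(−0.661×1.800) = 0.3043.
D = 4.103 × (0.8395 − 0.3043) + 2.00 × 0.3043 = 2.196 + 0.6086 = 2.805 mg/L.
DO = C_s − D = 8.25 − 2.805 = 5.445 mg/L.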